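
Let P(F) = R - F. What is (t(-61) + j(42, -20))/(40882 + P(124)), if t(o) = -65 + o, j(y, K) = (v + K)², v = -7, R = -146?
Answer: 603/40612 ≈ 0.014848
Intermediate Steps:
j(y, K) = (-7 + K)²
P(F) = -146 - F
(t(-61) + j(42, -20))/(40882 + P(124)) = ((-65 - 61) + (-7 - 20)²)/(40882 + (-146 - 1*124)) = (-126 + (-27)²)/(40882 + (-146 - 124)) = (-126 + 729)/(40882 - 270) = 603/40612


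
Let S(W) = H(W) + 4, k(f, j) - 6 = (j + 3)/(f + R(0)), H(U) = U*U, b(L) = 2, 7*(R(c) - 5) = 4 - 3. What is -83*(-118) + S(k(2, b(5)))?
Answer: 984289/100 ≈ 9842.9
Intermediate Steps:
R(c) = 36/7 (R(c) = 5 + (4 - 3)/7 = 5 + (1/7)*1 = 5 + 1/7 = 36/7)
H(U) = U**2
k(f, j) = 6 + (3 + j)/(36/7 + f) (k(f, j) = 6 + (j + 3)/(f + 36/7) = 6 + (3 + j)/(36/7 + f))
S(W) = 4 + W**2 (S(W) = W**2 + 4 = 4 + W**2)
-83*(-118) + S(k(2, b(5))) = -83*(-118) + (4 + ((237 + 7*2 + 42*2)/(36 + 7*2))**2) = 9794 + (4 + ((237 + 14 + 84)/(36 + 14))**2) = 9794 + (4 + (335/50)**2) = 9794 + (4 + ((1/50)*335)**2) = 9794 + (4 + (67/10)**2) = 9794 + (4 + 4489/100) = 9794 + 4889/100 = 984289/100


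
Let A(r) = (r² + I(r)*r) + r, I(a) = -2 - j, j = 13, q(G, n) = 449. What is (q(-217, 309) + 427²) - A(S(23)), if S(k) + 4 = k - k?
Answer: 182706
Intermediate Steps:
S(k) = -4 (S(k) = -4 + (k - k) = -4 + 0 = -4)
I(a) = -15 (I(a) = -2 - 1*13 = -2 - 13 = -15)
A(r) = r² - 14*r (A(r) = (r² - 15*r) + r = r² - 14*r)
(q(-217, 309) + 427²) - A(S(23)) = (449 + 427²) - (-4)*(-14 - 4) = (449 + 182329) - (-4)*(-18) = 182778 - 1*72 = 182778 - 72 = 182706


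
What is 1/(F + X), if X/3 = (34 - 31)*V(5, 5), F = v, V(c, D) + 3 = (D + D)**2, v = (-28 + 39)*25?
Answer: 1/1148 ≈ 0.00087108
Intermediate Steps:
v = 275 (v = 11*25 = 275)
V(c, D) = -3 + 4*D**2 (V(c, D) = -3 + (D + D)**2 = -3 + (2*D)**2 = -3 + 4*D**2)
F = 275
X = 873 (X = 3*((34 - 31)*(-3 + 4*5**2)) = 3*(3*(-3 + 4*25)) = 3*(3*(-3 + 100)) = 3*(3*97) = 3*291 = 873)
1/(F + X) = 1/(275 + 873) = 1/1148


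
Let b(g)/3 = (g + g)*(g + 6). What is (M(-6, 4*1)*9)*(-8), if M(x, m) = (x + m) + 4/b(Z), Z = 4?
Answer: 714/5 ≈ 142.80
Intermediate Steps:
b(g) = 6*g*(6 + g) (b(g) = 3*((g + g)*(g + 6)) = 3*((2*g)*(6 + g)) = 3*(2*g*(6 + g)) = 6*g*(6 + g))
M(x, m) = 1/60 + m + x (M(x, m) = (x + m) + 4/((6*4*(6 + 4))) = (m + x) + 4/((6*4*10)) = (m + x) + 4/240 = (m + x) + 4*(1/240) = (m + x) + 1/60 = 1/60 + m + x)
(M(-6, 4*1)*9)*(-8) = ((1/60 + 4*1 - 6)*9)*(-8) = ((1/60 + 4 - 6)*9)*(-8) = -119/60*9*(-8) = -357/20*(-8) = 714/5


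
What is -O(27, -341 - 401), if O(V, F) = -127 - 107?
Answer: 234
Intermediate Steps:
O(V, F) = -234
-O(27, -341 - 401) = -1*(-234) = 234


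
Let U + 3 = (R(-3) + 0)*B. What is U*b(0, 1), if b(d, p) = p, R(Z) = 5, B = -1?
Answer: -8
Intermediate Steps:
U = -8 (U = -3 + (5 + 0)*(-1) = -3 + 5*(-1) = -3 - 5 = -8)
U*b(0, 1) = -8*1 = -8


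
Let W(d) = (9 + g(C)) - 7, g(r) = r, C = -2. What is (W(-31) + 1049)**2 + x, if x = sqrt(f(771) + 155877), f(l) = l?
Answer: 1100401 + 2*sqrt(39162) ≈ 1.1008e+6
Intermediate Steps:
W(d) = 0 (W(d) = (9 - 2) - 7 = 7 - 7 = 0)
x = 2*sqrt(39162) (x = sqrt(771 + 155877) = sqrt(156648) = 2*sqrt(39162) ≈ 395.79)
(W(-31) + 1049)**2 + x = (0 + 1049)**2 + 2*sqrt(39162) = 1049**2 + 2*sqrt(39162) = 1100401 + 2*sqrt(39162)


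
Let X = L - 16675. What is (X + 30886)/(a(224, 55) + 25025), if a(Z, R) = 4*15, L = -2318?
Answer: 11893/25085 ≈ 0.47411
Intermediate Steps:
a(Z, R) = 60
X = -18993 (X = -2318 - 16675 = -18993)
(X + 30886)/(a(224, 55) + 25025) = (-18993 + 30886)/(60 + 25025) = 11893/25085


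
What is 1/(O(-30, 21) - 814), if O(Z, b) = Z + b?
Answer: -1/823 ≈ -0.0012151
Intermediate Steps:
1/(O(-30, 21) - 814) = 1/((-30 + 21) - 814) = 1/(-9 - 814) = 1/(-823) = -1/823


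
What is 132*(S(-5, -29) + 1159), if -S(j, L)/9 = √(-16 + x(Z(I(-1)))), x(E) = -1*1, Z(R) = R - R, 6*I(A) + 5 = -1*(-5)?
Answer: 152988 - 1188*I*√17 ≈ 1.5299e+5 - 4898.3*I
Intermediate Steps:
I(A) = 0 (I(A) = -⅚ + (-1*(-5))/6 = -⅚ + (⅙)*5 = -⅚ + ⅚ = 0)
Z(R) = 0
x(E) = -1
S(j, L) = -9*I*√17 (S(j, L) = -9*√(-16 - 1) = -9*I*√17)
132*(S(-5, -29) + 1159) = 132*(-9*I*√17 + 1159) = 132*(1159 - 9*I*√17) = 152988 - 1188*I*√17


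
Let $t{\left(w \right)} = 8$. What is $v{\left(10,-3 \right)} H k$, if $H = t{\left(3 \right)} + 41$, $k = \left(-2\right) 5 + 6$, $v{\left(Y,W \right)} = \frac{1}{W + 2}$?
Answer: $196$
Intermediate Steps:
$v{\left(Y,W \right)} = \frac{1}{2 + W}$
$k = -4$ ($k = -10 + 6 = -4$)
$H = 49$ ($H = 8 + 41 = 49$)
$v{\left(10,-3 \right)} H k = \frac{1}{2 - 3} \cdot 49 \left(-4\right) = \frac{1}{-1} \cdot 49 \left(-4\right) = \left(-1\right) 49 \left(-4\right) = \left(-49\right) \left(-4\right) = 196$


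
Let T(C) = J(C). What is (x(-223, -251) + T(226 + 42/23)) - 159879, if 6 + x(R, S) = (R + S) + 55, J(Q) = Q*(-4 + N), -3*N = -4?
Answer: -11102896/69 ≈ -1.6091e+5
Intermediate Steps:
N = 4/3 (N = -⅓*(-4) = 4/3 ≈ 1.3333)
J(Q) = -8*Q/3 (J(Q) = Q*(-4 + 4/3) = Q*(-8/3) = -8*Q/3)
x(R, S) = 49 + R + S (x(R, S) = -6 + ((R + S) + 55) = -6 + (55 + R + S) = 49 + R + S)
T(C) = -8*C/3
(x(-223, -251) + T(226 + 42/23)) - 159879 = ((49 - 223 - 251) - 8*(226 + 42/23)/3) - 159879 = (-425 - 8*(226 + 42*(1/23))/3) - 159879 = (-425 - 8*(226 + 42/23)/3) - 159879 = (-425 - 8/3*5240/23) - 159879 = (-425 - 41920/69) - 159879 = -71245/69 - 159879 = -11102896/69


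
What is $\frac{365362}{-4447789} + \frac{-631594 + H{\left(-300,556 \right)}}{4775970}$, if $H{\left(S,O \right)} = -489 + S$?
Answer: $- \frac{4557664102327}{21242506830330} \approx -0.21455$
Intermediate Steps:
$\frac{365362}{-4447789} + \frac{-631594 + H{\left(-300,556 \right)}}{4775970} = \frac{365362}{-4447789} + \frac{-631594 - 789}{4775970} = 365362 \left(- \frac{1}{4447789}\right) + \left(-631594 - 789\right) \frac{1}{4775970} = - \frac{365362}{4447789} - \frac{632383}{4775970} = - \frac{4557664102327}{21242506830330}$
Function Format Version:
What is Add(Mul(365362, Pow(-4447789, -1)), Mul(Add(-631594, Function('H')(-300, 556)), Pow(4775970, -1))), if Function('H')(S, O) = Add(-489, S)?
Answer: Rational(-4557664102327, 21242506830330) ≈ -0.21455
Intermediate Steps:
Add(Mul(365362, Pow(-4447789, -1)), Mul(Add(-631594, Function('H')(-300, 556)), Pow(4775970, -1))) = Add(Mul(365362, Pow(-4447789, -1)), Mul(Add(-631594, Add(-489, -300)), Pow(4775970, -1))) = Add(Mul(365362, Rational(-1, 4447789)), Mul(Add(-631594, -789), Rational(1, 4775970))) = Add(Rational(-365362, 4447789), Mul(-632383, Rational(1, 4775970))) = Add(Rational(-365362, 4447789), Rational(-632383, 4775970)) = Rational(-4557664102327, 21242506830330)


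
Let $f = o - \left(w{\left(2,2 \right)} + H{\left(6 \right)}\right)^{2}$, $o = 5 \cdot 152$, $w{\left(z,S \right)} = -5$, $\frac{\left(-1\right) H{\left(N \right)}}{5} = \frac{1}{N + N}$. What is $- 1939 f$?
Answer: $- \frac{204011885}{144} \approx -1.4168 \cdot 10^{6}$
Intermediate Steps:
$H{\left(N \right)} = - \frac{5}{2 N}$ ($H{\left(N \right)} = - \frac{5}{N + N} = - \frac{5}{2 N}$)
$o = 760$
$f = \frac{105215}{144}$ ($f = 760 - \left(-5 - \frac{5}{2 \cdot 6}\right)^{2} = 760 - \left(-5 - \frac{5}{12}\right)^{2} = 760 - \left(- \frac{65}{12}\right)^{2} = 760 - \frac{4225}{144} = \frac{105215}{144} \approx 730.66$)
$- 1939 f = \left(-1939\right) \frac{105215}{144} = - \frac{204011885}{144}$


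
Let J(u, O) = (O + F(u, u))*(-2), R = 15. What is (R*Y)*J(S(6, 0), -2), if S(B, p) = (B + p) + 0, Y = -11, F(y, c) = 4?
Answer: 660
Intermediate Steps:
S(B, p) = B + p
J(u, O) = -8 - 2*O (J(u, O) = (O + 4)*(-2) = (4 + O)*(-2) = -8 - 2*O)
(R*Y)*J(S(6, 0), -2) = (15*(-11))*(-8 - 2*(-2)) = -165*(-8 + 4) = -165*(-4) = 660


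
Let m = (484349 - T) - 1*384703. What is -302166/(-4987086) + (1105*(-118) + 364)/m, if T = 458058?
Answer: 63062563719/148952622286 ≈ 0.42337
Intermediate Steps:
m = -358412 (m = (484349 - 1*458058) - 1*384703 = (484349 - 458058) - 384703 = 26291 - 384703 = -358412)
-302166/(-4987086) + (1105*(-118) + 364)/m = -302166/(-4987086) + (1105*(-118) + 364)/(-358412) = -302166*(-1/4987086) + (-130390 + 364)*(-1/358412) = 50361/831181 - 130026*(-1/358412) = 50361/831181 + 65013/179206 = 63062563719/148952622286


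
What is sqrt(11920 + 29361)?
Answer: sqrt(41281) ≈ 203.18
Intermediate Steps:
sqrt(11920 + 29361) = sqrt(41281)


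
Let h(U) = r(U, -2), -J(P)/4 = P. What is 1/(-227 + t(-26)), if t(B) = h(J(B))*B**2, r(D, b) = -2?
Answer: -1/1579 ≈ -0.00063331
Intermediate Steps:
J(P) = -4*P
h(U) = -2
t(B) = -2*B**2
1/(-227 + t(-26)) = 1/(-227 - 2*(-26)**2) = 1/(-227 - 2*676) = 1/(-227 - 1352) = 1/(-1579) = -1/1579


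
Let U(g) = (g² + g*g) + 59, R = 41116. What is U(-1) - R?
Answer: -41055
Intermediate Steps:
U(g) = 59 + 2*g² (U(g) = (g² + g²) + 59 = 2*g² + 59 = 59 + 2*g²)
U(-1) - R = (59 + 2*(-1)²) - 1*41116 = (59 + 2*1) - 41116 = (59 + 2) - 41116 = 61 - 41116 = -41055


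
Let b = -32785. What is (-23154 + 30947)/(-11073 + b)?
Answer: -7793/43858 ≈ -0.17769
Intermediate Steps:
(-23154 + 30947)/(-11073 + b) = (-23154 + 30947)/(-11073 - 32785) = 7793/(-43858) = 7793*(-1/43858) = -7793/43858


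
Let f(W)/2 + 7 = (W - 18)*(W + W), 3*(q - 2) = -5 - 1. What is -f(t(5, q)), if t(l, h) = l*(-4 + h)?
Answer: -3026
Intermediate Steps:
q = 0 (q = 2 + (-5 - 1)/3 = 2 + (⅓)*(-6) = 2 - 2 = 0)
f(W) = -14 + 4*W*(-18 + W) (f(W) = -14 + 2*((W - 18)*(W + W)) = -14 + 2*((-18 + W)*(2*W)) = -14 + 2*(2*W*(-18 + W)) = -14 + 4*W*(-18 + W))
-f(t(5, q)) = -(-14 - 360*(-4 + 0) + 4*(5*(-4 + 0))²) = -(-14 - 360*(-4) + 4*(5*(-4))²) = -(-14 - 72*(-20) + 4*(-20)²) = -(-14 + 1440 + 4*400) = -(-14 + 1440 + 1600) = -1*3026 = -3026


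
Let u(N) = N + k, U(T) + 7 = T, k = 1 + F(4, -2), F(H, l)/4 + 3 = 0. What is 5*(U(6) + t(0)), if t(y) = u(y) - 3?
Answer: -75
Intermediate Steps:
F(H, l) = -12 (F(H, l) = -12 + 4*0 = -12 + 0 = -12)
k = -11 (k = 1 - 12 = -11)
U(T) = -7 + T
u(N) = -11 + N (u(N) = N - 11 = -11 + N)
t(y) = -14 + y (t(y) = (-11 + y) - 3 = -14 + y)
5*(U(6) + t(0)) = 5*((-7 + 6) + (-14 + 0)) = 5*(-1 - 14) = 5*(-15) = -75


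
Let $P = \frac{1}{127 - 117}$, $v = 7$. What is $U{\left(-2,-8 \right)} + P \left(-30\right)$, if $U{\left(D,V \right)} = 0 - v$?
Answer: $-10$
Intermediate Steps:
$U{\left(D,V \right)} = -7$ ($U{\left(D,V \right)} = 0 - 7 = -7$)
$P = \frac{1}{10} \approx 0.1$
$U{\left(-2,-8 \right)} + P \left(-30\right) = -7 + \frac{1}{10} \left(-30\right) = -7 - 3 = -10$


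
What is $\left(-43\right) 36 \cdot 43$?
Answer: $-66564$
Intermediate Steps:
$\left(-43\right) 36 \cdot 43 = \left(-1548\right) 43 = -66564$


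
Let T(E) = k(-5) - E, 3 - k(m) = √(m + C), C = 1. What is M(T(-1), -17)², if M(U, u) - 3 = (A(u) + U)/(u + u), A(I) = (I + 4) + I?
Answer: (64 + I)²/289 ≈ 14.17 + 0.44291*I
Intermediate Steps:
k(m) = 3 - √(1 + m) (k(m) = 3 - √(m + 1) = 3 - √(1 + m))
A(I) = 4 + 2*I (A(I) = (4 + I) + I = 4 + 2*I)
T(E) = 3 - E - 2*I (T(E) = (3 - √(1 - 5)) - E = (3 - √(-4)) - E = (3 - 2*I) - E = 3 - E - 2*I)
M(U, u) = 3 + (4 + U + 2*u)/(2*u) (M(U, u) = 3 + ((4 + 2*u) + U)/(u + u) = 3 + (4 + U + 2*u)/((2*u)) = 3 + (4 + U + 2*u)*(1/(2*u)) = 3 + (4 + U + 2*u)/(2*u))
M(T(-1), -17)² = ((½)*(4 + (3 - 1*(-1) - 2*I) + 8*(-17))/(-17))² = ((½)*(-1/17)*(4 + (3 + 1 - 2*I) - 136))² = ((½)*(-1/17)*(4 + (4 - 2*I) - 136))² = ((½)*(-1/17)*(-128 - 2*I))² = (64/17 + I/17)²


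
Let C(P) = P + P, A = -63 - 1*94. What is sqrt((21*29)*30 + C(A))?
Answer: 134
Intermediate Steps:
A = -157 (A = -63 - 94 = -157)
C(P) = 2*P
sqrt((21*29)*30 + C(A)) = sqrt((21*29)*30 + 2*(-157)) = sqrt(609*30 - 314) = sqrt(18270 - 314) = sqrt(17956) = 134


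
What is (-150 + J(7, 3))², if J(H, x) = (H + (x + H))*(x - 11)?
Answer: 81796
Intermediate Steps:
J(H, x) = (-11 + x)*(x + 2*H) (J(H, x) = (H + (H + x))*(-11 + x) = (x + 2*H)*(-11 + x) = (-11 + x)*(x + 2*H))
(-150 + J(7, 3))² = (-150 + (3² - 22*7 - 11*3 + 2*7*3))² = (-150 + (9 - 154 - 33 + 42))² = (-150 - 136)² = (-286)² = 81796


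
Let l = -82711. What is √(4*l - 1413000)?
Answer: 2*I*√435961 ≈ 1320.5*I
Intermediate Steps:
√(4*l - 1413000) = √(4*(-82711) - 1413000) = √(-330844 - 1413000) = √(-1743844) = 2*I*√435961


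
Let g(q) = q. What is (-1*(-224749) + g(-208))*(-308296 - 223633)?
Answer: -119439869589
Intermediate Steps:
(-1*(-224749) + g(-208))*(-308296 - 223633) = (-1*(-224749) - 208)*(-308296 - 223633) = (224749 - 208)*(-531929) = 224541*(-531929) = -119439869589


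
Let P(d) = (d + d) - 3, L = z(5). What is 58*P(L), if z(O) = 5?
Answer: 406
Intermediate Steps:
L = 5
P(d) = -3 + 2*d (P(d) = 2*d - 3 = -3 + 2*d)
58*P(L) = 58*(-3 + 2*5) = 58*(-3 + 10) = 58*7 = 406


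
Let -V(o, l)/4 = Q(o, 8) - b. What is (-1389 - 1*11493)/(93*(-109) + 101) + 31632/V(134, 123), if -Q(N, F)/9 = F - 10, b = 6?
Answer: -3300421/5018 ≈ -657.72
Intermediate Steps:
Q(N, F) = 90 - 9*F (Q(N, F) = -9*(F - 10) = -9*(-10 + F) = 90 - 9*F)
V(o, l) = -48 (V(o, l) = -4*((90 - 9*8) - 1*6) = -4*((90 - 72) - 6) = -4*(18 - 6) = -4*12 = -48)
(-1389 - 1*11493)/(93*(-109) + 101) + 31632/V(134, 123) = (-1389 - 1*11493)/(93*(-109) + 101) + 31632/(-48) = (-1389 - 11493)/(-10137 + 101) + 31632*(-1/48) = -12882/(-10036) - 659 = -12882*(-1/10036) - 659 = 6441/5018 - 659 = -3300421/5018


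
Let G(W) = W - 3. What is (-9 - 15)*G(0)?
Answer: 72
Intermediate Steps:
G(W) = -3 + W
(-9 - 15)*G(0) = (-9 - 15)*(-3 + 0) = -24*(-3) = 72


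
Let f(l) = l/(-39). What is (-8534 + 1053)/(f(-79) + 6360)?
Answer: -291759/248119 ≈ -1.1759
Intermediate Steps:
f(l) = -l/39 (f(l) = l*(-1/39) = -l/39)
(-8534 + 1053)/(f(-79) + 6360) = (-8534 + 1053)/(-1/39*(-79) + 6360) = -7481/(79/39 + 6360) = -7481/248119/39 = -7481*39/248119 = -291759/248119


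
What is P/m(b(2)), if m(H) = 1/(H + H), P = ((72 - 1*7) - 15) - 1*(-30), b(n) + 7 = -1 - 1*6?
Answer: -2240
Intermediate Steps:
b(n) = -14 (b(n) = -7 + (-1 - 1*6) = -7 + (-1 - 6) = -7 - 7 = -14)
P = 80 (P = ((72 - 7) - 15) + 30 = (65 - 15) + 30 = 50 + 30 = 80)
m(H) = 1/(2*H)
P/m(b(2)) = 80/(((½)/(-14))) = 80/(((½)*(-1/14))) = 80/(-1/28) = 80*(-28) = -2240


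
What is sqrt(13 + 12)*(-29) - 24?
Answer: -169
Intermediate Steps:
sqrt(13 + 12)*(-29) - 24 = sqrt(25)*(-29) - 24 = 5*(-29) - 24 = -145 - 24 = -169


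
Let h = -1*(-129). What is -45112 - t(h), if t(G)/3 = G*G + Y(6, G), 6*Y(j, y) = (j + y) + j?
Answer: -190211/2 ≈ -95106.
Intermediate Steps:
h = 129
Y(j, y) = j/3 + y/6 (Y(j, y) = ((j + y) + j)/6 = (y + 2*j)/6 = j/3 + y/6)
t(G) = 6 + G/2 + 3*G² (t(G) = 3*(G*G + ((⅓)*6 + G/6)) = 3*(G² + (2 + G/6)) = 3*(2 + G² + G/6) = 6 + G/2 + 3*G²)
-45112 - t(h) = -45112 - (6 + (½)*129 + 3*129²) = -45112 - (6 + 129/2 + 3*16641) = -45112 - (6 + 129/2 + 49923) = -45112 - 1*99987/2 = -45112 - 99987/2 = -190211/2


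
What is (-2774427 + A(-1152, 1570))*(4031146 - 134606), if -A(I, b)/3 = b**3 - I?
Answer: -45248402742884820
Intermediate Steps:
A(I, b) = -3*b**3 + 3*I (A(I, b) = -3*(b**3 - I) = -3*b**3 + 3*I)
(-2774427 + A(-1152, 1570))*(4031146 - 134606) = (-2774427 + (-3*1570**3 + 3*(-1152)))*(4031146 - 134606) = (-2774427 + (-3*3869893000 - 3456))*3896540 = (-2774427 + (-11609679000 - 3456))*3896540 = (-2774427 - 11609682456)*3896540 = -11612456883*3896540 = -45248402742884820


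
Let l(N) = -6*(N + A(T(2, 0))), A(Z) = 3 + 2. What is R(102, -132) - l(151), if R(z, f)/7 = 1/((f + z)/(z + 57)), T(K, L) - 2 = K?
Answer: 8989/10 ≈ 898.90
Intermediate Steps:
T(K, L) = 2 + K
A(Z) = 5
R(z, f) = 7*(57 + z)/(f + z) (R(z, f) = 7/(((f + z)/(z + 57))) = 7/(((f + z)/(57 + z))) = 7*((57 + z)/(f + z)) = 7*(57 + z)/(f + z))
l(N) = -30 - 6*N (l(N) = -6*(N + 5) = -6*(5 + N) = -30 - 6*N)
R(102, -132) - l(151) = 7*(57 + 102)/(-132 + 102) - (-30 - 6*151) = 7*159/(-30) - (-30 - 906) = 7*(-1/30)*159 - 1*(-936) = -371/10 + 936 = 8989/10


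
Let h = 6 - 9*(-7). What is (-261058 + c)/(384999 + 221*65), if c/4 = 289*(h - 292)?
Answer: -259423/199682 ≈ -1.2992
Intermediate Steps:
h = 69 (h = 6 + 63 = 69)
c = -257788 (c = 4*(289*(69 - 292)) = 4*(289*(-223)) = 4*(-64447) = -257788)
(-261058 + c)/(384999 + 221*65) = (-261058 - 257788)/(384999 + 221*65) = -518846/(384999 + 14365) = -518846/399364 = -518846*1/399364 = -259423/199682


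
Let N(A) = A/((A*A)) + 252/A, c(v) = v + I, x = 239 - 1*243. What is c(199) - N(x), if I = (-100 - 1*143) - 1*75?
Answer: -223/4 ≈ -55.750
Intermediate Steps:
x = -4 (x = 239 - 243 = -4)
I = -318 (I = (-100 - 143) - 75 = -243 - 75 = -318)
c(v) = -318 + v (c(v) = v - 318 = -318 + v)
N(A) = 253/A (N(A) = A/(A²) + 252/A = A/A² + 252/A = 1/A + 252/A = 253/A)
c(199) - N(x) = (-318 + 199) - 253/(-4) = -119 - 253*(-1)/4 = -119 - 1*(-253/4) = -119 + 253/4 = -223/4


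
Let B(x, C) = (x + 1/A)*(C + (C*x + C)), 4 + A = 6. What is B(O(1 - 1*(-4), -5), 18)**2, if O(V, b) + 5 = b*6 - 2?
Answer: 528770025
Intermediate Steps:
A = 2 (A = -4 + 6 = 2)
O(V, b) = -7 + 6*b (O(V, b) = -5 + (b*6 - 2) = -5 + (6*b - 2) = -5 + (-2 + 6*b) = -7 + 6*b)
B(x, C) = (1/2 + x)*(2*C + C*x) (B(x, C) = (x + 1/2)*(C + (C*x + C)) = (x + 1/2)*(C + (C + C*x)) = (1/2 + x)*(2*C + C*x))
B(O(1 - 1*(-4), -5), 18)**2 = ((1/2)*18*(2 + (-7 + 6*(-5)) + 2*(-7 + 6*(-5))*(2 + (-7 + 6*(-5)))))**2 = ((1/2)*18*(2 + (-7 - 30) + 2*(-7 - 30)*(2 + (-7 - 30))))**2 = ((1/2)*18*(2 - 37 + 2*(-37)*(2 - 37)))**2 = ((1/2)*18*(2 - 37 + 2*(-37)*(-35)))**2 = ((1/2)*18*(2 - 37 + 2590))**2 = ((1/2)*18*2555)**2 = 22995**2 = 528770025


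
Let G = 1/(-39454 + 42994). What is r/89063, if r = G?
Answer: 1/315283020 ≈ 3.1718e-9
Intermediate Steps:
G = 1/3540 ≈ 0.00028249
r = 1/3540 ≈ 0.00028249
r/89063 = (1/3540)/89063 = (1/3540)*(1/89063) = 1/315283020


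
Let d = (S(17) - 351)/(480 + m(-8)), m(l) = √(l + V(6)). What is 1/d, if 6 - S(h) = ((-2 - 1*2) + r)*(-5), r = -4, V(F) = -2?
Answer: -96/77 - I*√10/385 ≈ -1.2468 - 0.0082137*I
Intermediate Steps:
S(h) = -34 (S(h) = 6 - ((-2 - 1*2) - 4)*(-5) = 6 - ((-2 - 2) - 4)*(-5) = 6 - (-4 - 4)*(-5) = 6 - (-8)*(-5) = 6 - 1*40 = 6 - 40 = -34)
m(l) = √(-2 + l) (m(l) = √(l - 2) = √(-2 + l))
d = -385/(480 + I*√10) (d = (-34 - 351)/(480 + √(-2 - 8)) = -385/(480 + √(-10)) = -385/(480 + I*√10) ≈ -0.80205 + 0.005284*I)
1/d = 1/(-18480/23041 + 77*I*√10/46082)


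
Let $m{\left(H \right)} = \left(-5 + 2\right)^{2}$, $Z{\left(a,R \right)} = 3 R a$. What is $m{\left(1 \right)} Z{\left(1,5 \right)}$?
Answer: $135$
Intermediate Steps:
$Z{\left(a,R \right)} = 3 R a$
$m{\left(H \right)} = 9$ ($m{\left(H \right)} = \left(-3\right)^{2} = 9$)
$m{\left(1 \right)} Z{\left(1,5 \right)} = 9 \cdot 3 \cdot 5 \cdot 1 = 9 \cdot 15 = 135$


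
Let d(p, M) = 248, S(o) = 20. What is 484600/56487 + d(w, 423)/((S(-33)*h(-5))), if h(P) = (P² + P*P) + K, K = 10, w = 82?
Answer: 8271233/941450 ≈ 8.7856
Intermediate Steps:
h(P) = 10 + 2*P² (h(P) = (P² + P*P) + 10 = (P² + P²) + 10 = 2*P² + 10 = 10 + 2*P²)
484600/56487 + d(w, 423)/((S(-33)*h(-5))) = 484600/56487 + 248/((20*(10 + 2*(-5)²))) = 484600*(1/56487) + 248/((20*(10 + 2*25))) = 484600/56487 + 248/((20*(10 + 50))) = 484600/56487 + 248/((20*60)) = 484600/56487 + 248/1200 = 484600/56487 + 248*(1/1200) = 484600/56487 + 31/150 = 8271233/941450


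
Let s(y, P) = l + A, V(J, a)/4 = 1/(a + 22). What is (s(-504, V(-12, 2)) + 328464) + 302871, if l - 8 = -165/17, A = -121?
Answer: 10730609/17 ≈ 6.3121e+5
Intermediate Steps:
l = -29/17 (l = 8 - 165/17 = -29/17 ≈ -1.7059)
V(J, a) = 4/(22 + a) (V(J, a) = 4/(a + 22) = 4/(22 + a))
s(y, P) = -2086/17 (s(y, P) = -29/17 - 121 = -2086/17)
(s(-504, V(-12, 2)) + 328464) + 302871 = (-2086/17 + 328464) + 302871 = 5581802/17 + 302871 = 10730609/17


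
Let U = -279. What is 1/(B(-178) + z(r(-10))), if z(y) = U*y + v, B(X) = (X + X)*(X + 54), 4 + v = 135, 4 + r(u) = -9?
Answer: 1/47902 ≈ 2.0876e-5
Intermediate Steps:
r(u) = -13 (r(u) = -4 - 9 = -13)
v = 131 (v = -4 + 135 = 131)
B(X) = 2*X*(54 + X) (B(X) = (2*X)*(54 + X) = 2*X*(54 + X))
z(y) = 131 - 279*y (z(y) = -279*y + 131 = 131 - 279*y)
1/(B(-178) + z(r(-10))) = 1/(2*(-178)*(54 - 178) + (131 - 279*(-13))) = 1/(2*(-178)*(-124) + (131 + 3627)) = 1/(44144 + 3758) = 1/47902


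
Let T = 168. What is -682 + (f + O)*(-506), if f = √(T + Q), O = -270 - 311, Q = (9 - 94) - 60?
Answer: 293304 - 506*√23 ≈ 2.9088e+5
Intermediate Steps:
Q = -145 (Q = -85 - 60 = -145)
O = -581
f = √23 (f = √(168 - 145) = √23 ≈ 4.7958)
-682 + (f + O)*(-506) = -682 + (√23 - 581)*(-506) = -682 + (-581 + √23)*(-506) = -682 + (293986 - 506*√23) = 293304 - 506*√23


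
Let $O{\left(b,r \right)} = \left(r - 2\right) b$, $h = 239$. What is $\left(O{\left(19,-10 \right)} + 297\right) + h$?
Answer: $308$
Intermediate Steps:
$O{\left(b,r \right)} = b \left(-2 + r\right)$ ($O{\left(b,r \right)} = \left(-2 + r\right) b = b \left(-2 + r\right)$)
$\left(O{\left(19,-10 \right)} + 297\right) + h = \left(19 \left(-2 - 10\right) + 297\right) + 239 = \left(19 \left(-12\right) + 297\right) + 239 = \left(-228 + 297\right) + 239 = 69 + 239 = 308$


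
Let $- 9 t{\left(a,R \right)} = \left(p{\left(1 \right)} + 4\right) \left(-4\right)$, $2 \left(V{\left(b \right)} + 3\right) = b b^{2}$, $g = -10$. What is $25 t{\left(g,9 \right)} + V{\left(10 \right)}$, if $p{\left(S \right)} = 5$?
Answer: $597$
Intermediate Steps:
$V{\left(b \right)} = -3 + \frac{b^{3}}{2}$ ($V{\left(b \right)} = -3 + \frac{b b^{2}}{2} = -3 + \frac{b^{3}}{2}$)
$t{\left(a,R \right)} = 4$ ($t{\left(a,R \right)} = - \frac{\left(5 + 4\right) \left(-4\right)}{9} = - \frac{9 \left(-4\right)}{9} = \left(- \frac{1}{9}\right) \left(-36\right) = 4$)
$25 t{\left(g,9 \right)} + V{\left(10 \right)} = 25 \cdot 4 - \left(3 - \frac{10^{3}}{2}\right) = 100 + \left(-3 + \frac{1}{2} \cdot 1000\right) = 100 + \left(-3 + 500\right) = 100 + 497 = 597$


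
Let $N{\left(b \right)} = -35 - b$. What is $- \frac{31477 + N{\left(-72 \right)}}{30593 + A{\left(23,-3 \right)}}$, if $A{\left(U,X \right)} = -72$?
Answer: $- \frac{31514}{30521} \approx -1.0325$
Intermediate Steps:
$- \frac{31477 + N{\left(-72 \right)}}{30593 + A{\left(23,-3 \right)}} = - \frac{31477 - -37}{30593 - 72} = - \frac{31477 + \left(-35 + 72\right)}{30521} = - \frac{31477 + 37}{30521} = - \frac{31514}{30521}$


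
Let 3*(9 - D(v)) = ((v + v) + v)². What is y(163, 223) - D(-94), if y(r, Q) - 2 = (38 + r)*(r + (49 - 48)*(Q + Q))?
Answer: 148910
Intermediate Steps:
y(r, Q) = 2 + (38 + r)*(r + 2*Q) (y(r, Q) = 2 + (38 + r)*(r + (49 - 48)*(Q + Q)) = 2 + (38 + r)*(r + 1*(2*Q)) = 2 + (38 + r)*(r + 2*Q))
D(v) = 9 - 3*v² (D(v) = 9 - ((v + v) + v)²/3 = 9 - (2*v + v)²/3 = 9 - 9*v²/3 = 9 - 3*v²)
y(163, 223) - D(-94) = (2 + 163² + 38*163 + 76*223 + 2*223*163) - (9 - 3*(-94)²) = (2 + 26569 + 6194 + 16948 + 72698) - (9 - 3*8836) = 122411 - (9 - 26508) = 122411 - 1*(-26499) = 122411 + 26499 = 148910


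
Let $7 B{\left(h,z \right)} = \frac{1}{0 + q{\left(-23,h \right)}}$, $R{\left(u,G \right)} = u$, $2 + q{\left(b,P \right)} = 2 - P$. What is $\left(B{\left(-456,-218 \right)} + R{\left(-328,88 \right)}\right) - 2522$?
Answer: $- \frac{9097199}{3192} \approx -2850.0$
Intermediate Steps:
$q{\left(b,P \right)} = - P$ ($q{\left(b,P \right)} = -2 - \left(-2 + P\right) = - P$)
$B{\left(h,z \right)} = - \frac{1}{7 h}$ ($B{\left(h,z \right)} = \frac{1}{7 \left(0 - h\right)} = \frac{1}{7 \left(- h\right)} = \frac{\left(-1\right) \frac{1}{h}}{7} = - \frac{1}{7 h}$)
$\left(B{\left(-456,-218 \right)} + R{\left(-328,88 \right)}\right) - 2522 = \left(- \frac{1}{7 \left(-456\right)} - 328\right) - 2522 = \left(\left(- \frac{1}{7}\right) \left(- \frac{1}{456}\right) - 328\right) - 2522 = \left(\frac{1}{3192} - 328\right) - 2522 = - \frac{1046975}{3192} - 2522 = - \frac{9097199}{3192}$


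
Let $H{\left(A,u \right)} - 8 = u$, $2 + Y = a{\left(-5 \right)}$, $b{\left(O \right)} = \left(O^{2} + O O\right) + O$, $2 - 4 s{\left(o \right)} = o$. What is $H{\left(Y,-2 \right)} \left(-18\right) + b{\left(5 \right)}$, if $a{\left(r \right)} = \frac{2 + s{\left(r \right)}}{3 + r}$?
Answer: $-53$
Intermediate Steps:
$s{\left(o \right)} = \frac{1}{2} - \frac{o}{4}$
$b{\left(O \right)} = O + 2 O^{2}$ ($b{\left(O \right)} = \left(O^{2} + O^{2}\right) + O = 2 O^{2} + O = O + 2 O^{2}$)
$a{\left(r \right)} = \frac{\frac{5}{2} - \frac{r}{4}}{3 + r}$ ($a{\left(r \right)} = \frac{2 - \left(- \frac{1}{2} + \frac{r}{4}\right)}{3 + r} = \frac{\frac{5}{2} - \frac{r}{4}}{3 + r}$)
$Y = - \frac{31}{8}$ ($Y = -2 + \frac{10 - -5}{4 \left(3 - 5\right)} = -2 + \frac{10 + 5}{4 \left(-2\right)} = -2 + \frac{1}{4} \left(- \frac{1}{2}\right) 15 = -2 - \frac{15}{8} = - \frac{31}{8} \approx -3.875$)
$H{\left(A,u \right)} = 8 + u$
$H{\left(Y,-2 \right)} \left(-18\right) + b{\left(5 \right)} = \left(8 - 2\right) \left(-18\right) + 5 \left(1 + 2 \cdot 5\right) = 6 \left(-18\right) + 5 \left(1 + 10\right) = -108 + 5 \cdot 11 = -108 + 55 = -53$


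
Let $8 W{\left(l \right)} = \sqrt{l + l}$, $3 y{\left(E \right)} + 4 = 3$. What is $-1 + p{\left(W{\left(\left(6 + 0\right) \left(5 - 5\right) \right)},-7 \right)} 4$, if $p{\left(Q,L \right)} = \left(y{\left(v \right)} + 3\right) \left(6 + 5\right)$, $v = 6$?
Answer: $\frac{349}{3} \approx 116.33$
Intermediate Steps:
$y{\left(E \right)} = - \frac{1}{3}$ ($y{\left(E \right)} = - \frac{4}{3} + \frac{1}{3} \cdot 3 = - \frac{4}{3} + 1 = - \frac{1}{3}$)
$W{\left(l \right)} = \frac{\sqrt{2} \sqrt{l}}{8}$ ($W{\left(l \right)} = \frac{\sqrt{l + l}}{8} = \frac{\sqrt{2 l}}{8} = \frac{\sqrt{2} \sqrt{l}}{8}$)
$p{\left(Q,L \right)} = \frac{88}{3}$ ($p{\left(Q,L \right)} = \left(- \frac{1}{3} + 3\right) \left(6 + 5\right) = \frac{8}{3} \cdot 11 = \frac{88}{3}$)
$-1 + p{\left(W{\left(\left(6 + 0\right) \left(5 - 5\right) \right)},-7 \right)} 4 = -1 + \frac{88}{3} \cdot 4 = -1 + \frac{352}{3} = \frac{349}{3}$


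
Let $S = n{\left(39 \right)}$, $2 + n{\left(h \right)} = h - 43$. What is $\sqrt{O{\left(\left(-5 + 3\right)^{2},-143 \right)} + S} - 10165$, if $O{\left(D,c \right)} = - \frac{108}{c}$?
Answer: $-10165 + \frac{5 i \sqrt{4290}}{143} \approx -10165.0 + 2.2901 i$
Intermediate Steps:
$n{\left(h \right)} = -45 + h$ ($n{\left(h \right)} = -2 + \left(h - 43\right) = -2 + \left(-43 + h\right) = -45 + h$)
$S = -6$ ($S = -45 + 39 = -6$)
$\sqrt{O{\left(\left(-5 + 3\right)^{2},-143 \right)} + S} - 10165 = \sqrt{- \frac{108}{-143} - 6} - 10165 = \sqrt{\left(-108\right) \left(- \frac{1}{143}\right) - 6} - 10165 = \sqrt{\frac{108}{143} - 6} - 10165 = \sqrt{- \frac{750}{143}} - 10165 = \frac{5 i \sqrt{4290}}{143} - 10165 = -10165 + \frac{5 i \sqrt{4290}}{143}$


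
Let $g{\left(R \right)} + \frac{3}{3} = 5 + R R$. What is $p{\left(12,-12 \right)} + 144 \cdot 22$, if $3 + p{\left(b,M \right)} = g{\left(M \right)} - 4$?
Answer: $3309$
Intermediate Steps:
$g{\left(R \right)} = 4 + R^{2}$ ($g{\left(R \right)} = -1 + \left(5 + R R\right) = -1 + \left(5 + R^{2}\right) = 4 + R^{2}$)
$p{\left(b,M \right)} = -3 + M^{2}$ ($p{\left(b,M \right)} = -3 + \left(\left(4 + M^{2}\right) - 4\right) = -3 + M^{2}$)
$p{\left(12,-12 \right)} + 144 \cdot 22 = \left(-3 + \left(-12\right)^{2}\right) + 144 \cdot 22 = \left(-3 + 144\right) + 3168 = 141 + 3168 = 3309$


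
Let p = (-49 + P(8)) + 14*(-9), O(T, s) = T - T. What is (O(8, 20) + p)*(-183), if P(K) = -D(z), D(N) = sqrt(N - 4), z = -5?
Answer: 32025 + 549*I ≈ 32025.0 + 549.0*I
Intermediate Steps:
D(N) = sqrt(-4 + N)
O(T, s) = 0
P(K) = -3*I (P(K) = -sqrt(-4 - 5) = -sqrt(-9) = -3*I)
p = -175 - 3*I (p = (-49 - 3*I) + 14*(-9) = (-49 - 3*I) - 126 = -175 - 3*I ≈ -175.0 - 3.0*I)
(O(8, 20) + p)*(-183) = (0 + (-175 - 3*I))*(-183) = (-175 - 3*I)*(-183) = 32025 + 549*I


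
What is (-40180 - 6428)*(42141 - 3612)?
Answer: -1795759632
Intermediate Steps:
(-40180 - 6428)*(42141 - 3612) = -46608*38529 = -1795759632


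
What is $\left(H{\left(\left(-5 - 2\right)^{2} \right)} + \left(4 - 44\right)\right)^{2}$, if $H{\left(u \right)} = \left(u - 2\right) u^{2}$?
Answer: $12725419249$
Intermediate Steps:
$H{\left(u \right)} = u^{2} \left(-2 + u\right)$ ($H{\left(u \right)} = \left(u - 2\right) u^{2} = \left(-2 + u\right) u^{2} = u^{2} \left(-2 + u\right)$)
$\left(H{\left(\left(-5 - 2\right)^{2} \right)} + \left(4 - 44\right)\right)^{2} = \left(\left(\left(-5 - 2\right)^{2}\right)^{2} \left(-2 + \left(-5 - 2\right)^{2}\right) + \left(4 - 44\right)\right)^{2} = \left(\left(\left(-7\right)^{2}\right)^{2} \left(-2 + \left(-7\right)^{2}\right) + \left(4 - 44\right)\right)^{2} = \left(49^{2} \left(-2 + 49\right) - 40\right)^{2} = \left(2401 \cdot 47 - 40\right)^{2} = \left(112847 - 40\right)^{2} = 112807^{2} = 12725419249$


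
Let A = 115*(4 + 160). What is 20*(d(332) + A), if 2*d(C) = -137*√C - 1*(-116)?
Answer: 378360 - 2740*√83 ≈ 3.5340e+5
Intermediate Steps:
A = 18860 (A = 115*164 = 18860)
d(C) = 58 - 137*√C/2 (d(C) = (-137*√C - 1*(-116))/2 = (-137*√C + 116)/2 = (116 - 137*√C)/2 = 58 - 137*√C/2)
20*(d(332) + A) = 20*((58 - 137*√83) + 18860) = 20*(18918 - 137*√83) = 378360 - 2740*√83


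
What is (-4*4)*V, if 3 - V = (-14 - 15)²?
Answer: 13408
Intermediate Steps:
V = -838 (V = 3 - (-14 - 15)² = 3 - 1*(-29)² = 3 - 1*841 = 3 - 841 = -838)
(-4*4)*V = -4*4*(-838) = -16*(-838) = 13408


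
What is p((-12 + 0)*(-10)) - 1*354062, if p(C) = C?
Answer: -353942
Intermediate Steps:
p((-12 + 0)*(-10)) - 1*354062 = (-12 + 0)*(-10) - 1*354062 = -12*(-10) - 354062 = 120 - 354062 = -353942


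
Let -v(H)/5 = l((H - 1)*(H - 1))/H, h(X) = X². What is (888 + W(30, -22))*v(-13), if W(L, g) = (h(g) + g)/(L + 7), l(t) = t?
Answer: 32651640/481 ≈ 67883.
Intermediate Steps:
v(H) = -5*(-1 + H)²/H (v(H) = -5*(H - 1)*(H - 1)/H = -5*(-1 + H)*(-1 + H)/H = -5*(-1 + H)²/H)
W(L, g) = (g + g²)/(7 + L) (W(L, g) = (g² + g)/(L + 7) = (g + g²)/(7 + L))
(888 + W(30, -22))*v(-13) = (888 - 22*(1 - 22)/(7 + 30))*(-5*(-1 - 13)²/(-13)) = (888 - 22*(-21)/37)*(-5*(-1/13)*(-14)²) = (888 - 22*1/37*(-21))*(-5*(-1/13)*196) = (888 + 462/37)*(980/13) = (33318/37)*(980/13) = 32651640/481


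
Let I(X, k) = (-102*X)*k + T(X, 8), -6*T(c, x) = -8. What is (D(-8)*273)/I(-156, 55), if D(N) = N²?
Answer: 13104/656371 ≈ 0.019964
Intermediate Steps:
T(c, x) = 4/3 (T(c, x) = -⅙*(-8) = 4/3)
I(X, k) = 4/3 - 102*X*k (I(X, k) = (-102*X)*k + 4/3 = -102*X*k + 4/3 = 4/3 - 102*X*k)
(D(-8)*273)/I(-156, 55) = ((-8)²*273)/(4/3 - 102*(-156)*55) = (64*273)/(4/3 + 875160) = 17472/(2625484/3) = 17472*(3/2625484) = 13104/656371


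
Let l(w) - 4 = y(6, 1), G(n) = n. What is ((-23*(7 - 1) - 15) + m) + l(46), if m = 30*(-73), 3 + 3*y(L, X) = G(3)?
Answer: -2339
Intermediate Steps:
y(L, X) = 0 (y(L, X) = -1 + (⅓)*3 = -1 + 1 = 0)
m = -2190
l(w) = 4 (l(w) = 4 + 0 = 4)
((-23*(7 - 1) - 15) + m) + l(46) = ((-23*(7 - 1) - 15) - 2190) + 4 = ((-23*6 - 15) - 2190) + 4 = ((-138 - 15) - 2190) + 4 = (-153 - 2190) + 4 = -2343 + 4 = -2339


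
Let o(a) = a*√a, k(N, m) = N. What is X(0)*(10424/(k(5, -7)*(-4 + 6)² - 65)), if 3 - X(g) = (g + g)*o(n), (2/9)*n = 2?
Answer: -10424/15 ≈ -694.93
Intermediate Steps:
n = 9 (n = (9/2)*2 = 9)
o(a) = a^(3/2)
X(g) = 3 - 54*g (X(g) = 3 - (g + g)*9^(3/2) = 3 - 2*g*27 = 3 - 54*g)
X(0)*(10424/(k(5, -7)*(-4 + 6)² - 65)) = (3 - 54*0)*(10424/(5*(-4 + 6)² - 65)) = (3 + 0)*(10424/(5*2² - 65)) = 3*(10424/(5*4 - 65)) = 3*(10424/(20 - 65)) = 3*(10424/(-45)) = 3*(10424*(-1/45)) = 3*(-10424/45) = -10424/15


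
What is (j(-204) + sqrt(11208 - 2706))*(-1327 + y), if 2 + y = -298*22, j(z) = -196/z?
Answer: -386365/51 - 7885*sqrt(8502) ≈ -7.3462e+5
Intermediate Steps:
y = -6558 (y = -2 - 298*22 = -2 - 6556 = -6558)
(j(-204) + sqrt(11208 - 2706))*(-1327 + y) = (-196/(-204) + sqrt(11208 - 2706))*(-1327 - 6558) = (-196*(-1/204) + sqrt(8502))*(-7885) = (49/51 + sqrt(8502))*(-7885) = -386365/51 - 7885*sqrt(8502)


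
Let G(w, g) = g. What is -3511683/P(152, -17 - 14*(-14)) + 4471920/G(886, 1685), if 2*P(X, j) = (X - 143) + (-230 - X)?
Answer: 2700479574/125701 ≈ 21483.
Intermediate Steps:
P(X, j) = -373/2 (P(X, j) = ((X - 143) + (-230 - X))/2 = ((-143 + X) + (-230 - X))/2 = (½)*(-373) = -373/2)
-3511683/P(152, -17 - 14*(-14)) + 4471920/G(886, 1685) = -3511683/(-373/2) + 4471920/1685 = -3511683*(-2/373) + 4471920*(1/1685) = 7023366/373 + 894384/337 = 2700479574/125701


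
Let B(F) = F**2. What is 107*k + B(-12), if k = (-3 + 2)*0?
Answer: 144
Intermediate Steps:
k = 0 (k = -1*0 = 0)
107*k + B(-12) = 107*0 + (-12)**2 = 0 + 144 = 144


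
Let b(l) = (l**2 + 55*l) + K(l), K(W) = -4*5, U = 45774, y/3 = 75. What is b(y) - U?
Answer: 17206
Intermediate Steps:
y = 225 (y = 3*75 = 225)
K(W) = -20
b(l) = -20 + l**2 + 55*l (b(l) = (l**2 + 55*l) - 20 = -20 + l**2 + 55*l)
b(y) - U = (-20 + 225**2 + 55*225) - 1*45774 = (-20 + 50625 + 12375) - 45774 = 62980 - 45774 = 17206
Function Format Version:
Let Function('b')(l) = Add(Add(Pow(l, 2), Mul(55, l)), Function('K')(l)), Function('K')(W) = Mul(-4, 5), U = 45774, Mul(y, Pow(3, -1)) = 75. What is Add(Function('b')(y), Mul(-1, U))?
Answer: 17206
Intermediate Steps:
y = 225 (y = Mul(3, 75) = 225)
Function('K')(W) = -20
Function('b')(l) = Add(-20, Pow(l, 2), Mul(55, l)) (Function('b')(l) = Add(Add(Pow(l, 2), Mul(55, l)), -20) = Add(-20, Pow(l, 2), Mul(55, l)))
Add(Function('b')(y), Mul(-1, U)) = Add(Add(-20, Pow(225, 2), Mul(55, 225)), Mul(-1, 45774)) = Add(Add(-20, 50625, 12375), -45774) = Add(62980, -45774) = 17206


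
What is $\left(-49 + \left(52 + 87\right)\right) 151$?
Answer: $13590$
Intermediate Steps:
$\left(-49 + \left(52 + 87\right)\right) 151 = \left(-49 + 139\right) 151 = 90 \cdot 151 = 13590$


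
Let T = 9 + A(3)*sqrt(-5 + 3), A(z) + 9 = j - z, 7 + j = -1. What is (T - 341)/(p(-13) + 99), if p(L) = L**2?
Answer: -83/67 - 5*I*sqrt(2)/67 ≈ -1.2388 - 0.10554*I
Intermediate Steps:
j = -8 (j = -7 - 1 = -8)
A(z) = -17 - z (A(z) = -9 + (-8 - z) = -17 - z)
T = 9 - 20*I*sqrt(2) (T = 9 + (-17 - 1*3)*sqrt(-5 + 3) = 9 + (-17 - 3)*sqrt(-2) = 9 - 20*I*sqrt(2) ≈ 9.0 - 28.284*I)
(T - 341)/(p(-13) + 99) = ((9 - 20*I*sqrt(2)) - 341)/((-13)**2 + 99) = (-332 - 20*I*sqrt(2))/(169 + 99) = (-332 - 20*I*sqrt(2))/268 = (-332 - 20*I*sqrt(2))*(1/268) = -83/67 - 5*I*sqrt(2)/67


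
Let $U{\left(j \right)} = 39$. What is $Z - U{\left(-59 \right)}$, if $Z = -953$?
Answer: $-992$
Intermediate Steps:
$Z - U{\left(-59 \right)} = -953 - 39 = -992$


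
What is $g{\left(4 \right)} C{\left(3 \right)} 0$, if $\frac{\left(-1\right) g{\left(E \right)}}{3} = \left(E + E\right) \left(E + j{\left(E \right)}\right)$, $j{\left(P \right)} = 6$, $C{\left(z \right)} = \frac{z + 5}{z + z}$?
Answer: $0$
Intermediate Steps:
$C{\left(z \right)} = \frac{5 + z}{2 z}$
$g{\left(E \right)} = - 6 E \left(6 + E\right)$ ($g{\left(E \right)} = - 3 \left(E + E\right) \left(E + 6\right) = - 3 \cdot 2 E \left(6 + E\right) = - 6 E \left(6 + E\right)$)
$g{\left(4 \right)} C{\left(3 \right)} 0 = \left(-6\right) 4 \left(6 + 4\right) \frac{5 + 3}{2 \cdot 3} \cdot 0 = \left(-6\right) 4 \cdot 10 \cdot \frac{1}{2} \cdot \frac{1}{3} \cdot 8 \cdot 0 = \left(-240\right) \frac{4}{3} \cdot 0 = \left(-320\right) 0 = 0$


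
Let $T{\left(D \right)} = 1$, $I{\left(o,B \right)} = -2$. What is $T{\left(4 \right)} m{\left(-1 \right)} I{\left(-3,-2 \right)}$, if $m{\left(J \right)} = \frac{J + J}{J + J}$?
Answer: $-2$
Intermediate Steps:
$m{\left(J \right)} = 1$ ($m{\left(J \right)} = \frac{2 J}{2 J} = 2 J \frac{1}{2 J} = 1$)
$T{\left(4 \right)} m{\left(-1 \right)} I{\left(-3,-2 \right)} = 1 \cdot 1 \left(-2\right) = 1 \left(-2\right) = -2$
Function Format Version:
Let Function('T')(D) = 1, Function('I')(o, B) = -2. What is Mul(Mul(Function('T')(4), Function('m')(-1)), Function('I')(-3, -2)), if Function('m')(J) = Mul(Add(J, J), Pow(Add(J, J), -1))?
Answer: -2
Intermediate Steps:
Function('m')(J) = 1 (Function('m')(J) = Mul(Mul(2, J), Pow(Mul(2, J), -1)) = Mul(Mul(2, J), Mul(Rational(1, 2), Pow(J, -1))) = 1)
Mul(Mul(Function('T')(4), Function('m')(-1)), Function('I')(-3, -2)) = Mul(Mul(1, 1), -2) = Mul(1, -2) = -2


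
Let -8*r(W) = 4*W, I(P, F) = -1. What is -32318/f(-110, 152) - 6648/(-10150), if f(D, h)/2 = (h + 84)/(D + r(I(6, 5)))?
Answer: 17961085503/2395400 ≈ 7498.2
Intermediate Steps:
r(W) = -W/2
f(D, h) = 2*(84 + h)/(1/2 + D) (f(D, h) = 2*((h + 84)/(D - 1/2*(-1))) = 2*((84 + h)/(D + 1/2)) = 2*((84 + h)/(1/2 + D)) = 2*(84 + h)/(1/2 + D))
-32318/f(-110, 152) - 6648/(-10150) = -32318*(1 + 2*(-110))/(4*(84 + 152)) - 6648/(-10150) = -32318/(4*236/(1 - 220)) - 6648*(-1/10150) = -32318/(4*236/(-219)) + 3324/5075 = -32318/(4*(-1/219)*236) + 3324/5075 = -32318/(-944/219) + 3324/5075 = -32318*(-219/944) + 3324/5075 = 3538821/472 + 3324/5075 = 17961085503/2395400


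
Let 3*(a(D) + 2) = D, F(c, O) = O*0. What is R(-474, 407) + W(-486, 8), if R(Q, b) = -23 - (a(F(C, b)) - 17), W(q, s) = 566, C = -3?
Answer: 562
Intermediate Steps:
F(c, O) = 0
a(D) = -2 + D/3
R(Q, b) = -4 (R(Q, b) = -23 - ((-2 + (⅓)*0) - 17) = -23 - ((-2 + 0) - 17) = -23 - (-2 - 17) = -23 - 1*(-19) = -23 + 19 = -4)
R(-474, 407) + W(-486, 8) = -4 + 566 = 562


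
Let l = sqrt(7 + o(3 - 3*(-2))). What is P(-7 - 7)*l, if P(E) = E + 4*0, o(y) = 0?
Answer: -14*sqrt(7) ≈ -37.041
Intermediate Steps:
P(E) = E (P(E) = E + 0 = E)
l = sqrt(7) (l = sqrt(7 + 0) = sqrt(7) ≈ 2.6458)
P(-7 - 7)*l = (-7 - 7)*sqrt(7) = -14*sqrt(7)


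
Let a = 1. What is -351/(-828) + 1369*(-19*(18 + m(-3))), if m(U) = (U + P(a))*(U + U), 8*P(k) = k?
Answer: -42176817/46 ≈ -9.1689e+5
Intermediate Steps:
P(k) = k/8
m(U) = 2*U*(⅛ + U) (m(U) = (U + (⅛)*1)*(U + U) = (U + ⅛)*(2*U) = (⅛ + U)*(2*U) = 2*U*(⅛ + U))
-351/(-828) + 1369*(-19*(18 + m(-3))) = -351/(-828) + 1369*(-19*(18 + (¼)*(-3)*(1 + 8*(-3)))) = -351*(-1/828) + 1369*(-19*(18 + (¼)*(-3)*(1 - 24))) = 39/92 + 1369*(-19*(18 + (¼)*(-3)*(-23))) = 39/92 + 1369*(-19*(18 + 69/4)) = 39/92 + 1369*(-19*141/4) = 39/92 + 1369*(-2679/4) = 39/92 - 3667551/4 = -42176817/46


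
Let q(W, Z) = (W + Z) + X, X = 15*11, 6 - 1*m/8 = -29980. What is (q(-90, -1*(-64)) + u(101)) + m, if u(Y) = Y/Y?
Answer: 240028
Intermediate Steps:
m = 239888 (m = 48 - 8*(-29980) = 48 + 239840 = 239888)
u(Y) = 1
X = 165
q(W, Z) = 165 + W + Z (q(W, Z) = (W + Z) + 165 = 165 + W + Z)
(q(-90, -1*(-64)) + u(101)) + m = ((165 - 90 - 1*(-64)) + 1) + 239888 = ((165 - 90 + 64) + 1) + 239888 = (139 + 1) + 239888 = 140 + 239888 = 240028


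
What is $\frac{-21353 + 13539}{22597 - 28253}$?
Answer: $\frac{3907}{2828} \approx 1.3815$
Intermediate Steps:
$\frac{-21353 + 13539}{22597 - 28253} = - \frac{7814}{-5656} = \left(-7814\right) \left(- \frac{1}{5656}\right) = \frac{3907}{2828}$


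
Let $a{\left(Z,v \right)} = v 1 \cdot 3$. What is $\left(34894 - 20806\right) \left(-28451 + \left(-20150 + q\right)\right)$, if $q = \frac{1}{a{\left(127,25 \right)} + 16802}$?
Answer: $- \frac{11555528102688}{16877} \approx -6.8469 \cdot 10^{8}$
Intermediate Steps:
$a{\left(Z,v \right)} = 3 v$ ($a{\left(Z,v \right)} = v 3 = 3 v$)
$q = \frac{1}{16877}$ ($q = \frac{1}{3 \cdot 25 + 16802} = \frac{1}{75 + 16802} = \frac{1}{16877} \approx 5.9252 \cdot 10^{-5}$)
$\left(34894 - 20806\right) \left(-28451 + \left(-20150 + q\right)\right) = \left(34894 - 20806\right) \left(-28451 + \left(-20150 + \frac{1}{16877}\right)\right) = 14088 \left(-28451 - \frac{340071549}{16877}\right) = 14088 \left(- \frac{820239076}{16877}\right) = - \frac{11555528102688}{16877}$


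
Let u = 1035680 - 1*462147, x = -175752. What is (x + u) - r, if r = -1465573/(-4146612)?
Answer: 1649442002399/4146612 ≈ 3.9778e+5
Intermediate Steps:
u = 573533 (u = 1035680 - 462147 = 573533)
r = 1465573/4146612 (r = -1465573*(-1/4146612) = 1465573/4146612 ≈ 0.35344)
(x + u) - r = (-175752 + 573533) - 1*1465573/4146612 = 397781 - 1465573/4146612 = 1649442002399/4146612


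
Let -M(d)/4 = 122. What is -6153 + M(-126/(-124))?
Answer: -6641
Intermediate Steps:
M(d) = -488 (M(d) = -4*122 = -488)
-6153 + M(-126/(-124)) = -6153 - 488 = -6641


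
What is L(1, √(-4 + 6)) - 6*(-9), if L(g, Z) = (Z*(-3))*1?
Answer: 54 - 3*√2 ≈ 49.757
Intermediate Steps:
L(g, Z) = -3*Z (L(g, Z) = -3*Z*1 = -3*Z)
L(1, √(-4 + 6)) - 6*(-9) = -3*√(-4 + 6) - 6*(-9) = -3*√2 + 54 = 54 - 3*√2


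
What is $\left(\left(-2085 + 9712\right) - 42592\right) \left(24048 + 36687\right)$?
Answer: $-2123599275$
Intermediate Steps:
$\left(\left(-2085 + 9712\right) - 42592\right) \left(24048 + 36687\right) = \left(7627 - 42592\right) 60735 = \left(-34965\right) 60735 = -2123599275$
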